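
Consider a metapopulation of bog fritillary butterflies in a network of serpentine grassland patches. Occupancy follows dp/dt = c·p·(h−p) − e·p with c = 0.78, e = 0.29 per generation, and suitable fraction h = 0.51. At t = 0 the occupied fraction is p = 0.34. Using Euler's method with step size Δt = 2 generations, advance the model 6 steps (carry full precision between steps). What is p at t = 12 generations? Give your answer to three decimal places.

0.155

Update rule: p ← p + [c·p·(h−p) − e·p]·Δt with Δt = 2.
p: 0.34000 → 0.23297  (Δp = -0.10703)
p: 0.23297 → 0.19853  (Δp = -0.03444)
p: 0.19853 → 0.17985  (Δp = -0.01868)
p: 0.17985 → 0.16816  (Δp = -0.01168)
p: 0.16816 → 0.16030  (Δp = -0.00786)
p: 0.16030 → 0.15478  (Δp = -0.00553)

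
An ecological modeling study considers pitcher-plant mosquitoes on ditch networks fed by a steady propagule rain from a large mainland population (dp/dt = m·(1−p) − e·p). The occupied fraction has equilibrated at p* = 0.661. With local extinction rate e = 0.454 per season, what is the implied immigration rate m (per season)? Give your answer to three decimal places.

At equilibrium m(1−p*) = e·p*, so m = e·p*/(1−p*).
m = 0.454 × 0.661 / 0.3390 = 0.3001/0.3390 = 0.8852.

0.885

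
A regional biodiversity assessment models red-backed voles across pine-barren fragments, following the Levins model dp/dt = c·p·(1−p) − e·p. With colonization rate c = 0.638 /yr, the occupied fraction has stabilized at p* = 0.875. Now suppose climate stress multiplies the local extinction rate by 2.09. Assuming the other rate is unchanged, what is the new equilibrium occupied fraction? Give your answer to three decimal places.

Balance c(1−p*) = e gives e = 0.638×(1 − 0.87500) = 0.07975.
New p* = 1 − e/c = 1 − 0.16668/0.63800 = 0.73875.

0.739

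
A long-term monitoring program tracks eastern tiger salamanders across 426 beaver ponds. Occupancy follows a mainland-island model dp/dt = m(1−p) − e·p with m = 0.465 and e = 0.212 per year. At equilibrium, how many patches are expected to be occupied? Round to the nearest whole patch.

293

p* = m/(m+e) = 0.465/0.6770 = 0.6869.
Expected occupied patches = N × p* = 426 × 0.6869 = 292.60 ≈ 293.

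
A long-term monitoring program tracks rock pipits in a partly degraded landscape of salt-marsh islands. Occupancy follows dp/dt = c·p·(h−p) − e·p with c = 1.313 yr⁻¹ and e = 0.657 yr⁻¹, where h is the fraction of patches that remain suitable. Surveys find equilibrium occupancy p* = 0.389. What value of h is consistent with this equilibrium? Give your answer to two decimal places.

0.89

At equilibrium c(h−p*) = e, so h = p* + e/c.
h = 0.389 + 0.657/1.313 = 0.389 + 0.5004 = 0.8894.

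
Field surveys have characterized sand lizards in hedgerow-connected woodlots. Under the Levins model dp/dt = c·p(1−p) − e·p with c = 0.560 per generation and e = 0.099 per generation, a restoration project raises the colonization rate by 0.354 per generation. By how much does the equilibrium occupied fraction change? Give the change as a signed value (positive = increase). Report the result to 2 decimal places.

0.07

Before: p* = 1 − 0.099/0.560 = 0.8232.
After the change, c = 0.914, e = 0.099, so p* = 1 − 0.099/0.914 = 0.8917.
Δp* = 0.8917 − 0.8232 = +0.0685.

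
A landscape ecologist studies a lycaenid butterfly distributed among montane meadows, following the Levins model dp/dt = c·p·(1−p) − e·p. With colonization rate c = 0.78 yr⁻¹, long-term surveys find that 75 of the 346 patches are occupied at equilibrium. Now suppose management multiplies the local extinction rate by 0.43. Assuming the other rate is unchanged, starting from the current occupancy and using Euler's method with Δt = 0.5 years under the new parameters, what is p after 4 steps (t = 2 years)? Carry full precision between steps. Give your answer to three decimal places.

0.380

Observed p* = 75/346 = 0.21676.
Balance c(1−p*) = e gives e = 0.78×(1 − 0.21676) = 0.61092.
Starting from p₀ = 0.21676; update p ← p + (dp/dt)·Δt with the new parameters.
p: 0.21676 → 0.25450  (Δp = +0.03774)
p: 0.25450 → 0.29507  (Δp = +0.04057)
p: 0.29507 → 0.33744  (Δp = +0.04236)
p: 0.33744 → 0.38031  (Δp = +0.04287)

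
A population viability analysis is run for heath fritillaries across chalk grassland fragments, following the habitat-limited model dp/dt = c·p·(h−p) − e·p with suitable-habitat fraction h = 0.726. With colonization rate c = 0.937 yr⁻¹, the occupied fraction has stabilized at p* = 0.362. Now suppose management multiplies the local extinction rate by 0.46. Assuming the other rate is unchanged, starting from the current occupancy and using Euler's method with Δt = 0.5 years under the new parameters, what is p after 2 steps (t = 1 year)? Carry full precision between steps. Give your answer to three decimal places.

Balance c(h−p*) = e gives e = 0.937×(0.726 − 0.36200) = 0.34107.
Starting from p₀ = 0.36200; update p ← p + (dp/dt)·Δt with the new parameters.
p: 0.36200 → 0.39534  (Δp = +0.03334)
p: 0.39534 → 0.42557  (Δp = +0.03023)

0.426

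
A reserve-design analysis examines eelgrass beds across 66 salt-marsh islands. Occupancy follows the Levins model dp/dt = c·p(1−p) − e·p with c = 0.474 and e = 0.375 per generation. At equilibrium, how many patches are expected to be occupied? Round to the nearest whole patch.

p* = 1 − e/c = 1 − 0.375/0.474 = 0.2089.
Expected occupied patches = N × p* = 66 × 0.2089 = 13.78 ≈ 14.

14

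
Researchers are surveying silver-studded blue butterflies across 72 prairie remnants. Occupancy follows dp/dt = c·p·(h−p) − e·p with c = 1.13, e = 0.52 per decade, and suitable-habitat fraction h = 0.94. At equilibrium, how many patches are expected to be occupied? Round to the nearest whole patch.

p* = h − e/c = 0.94 − 0.4602 = 0.4798.
Expected occupied patches = N × p* = 72 × 0.4798 = 34.55 ≈ 35.

35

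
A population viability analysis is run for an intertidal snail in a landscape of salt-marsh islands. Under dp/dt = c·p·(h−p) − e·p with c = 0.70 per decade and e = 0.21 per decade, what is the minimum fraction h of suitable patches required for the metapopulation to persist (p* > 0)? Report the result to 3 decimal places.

p* = h − e/c is positive only when h > e/c.
h_min = e/c = 0.21/0.70 = 0.3000.

0.300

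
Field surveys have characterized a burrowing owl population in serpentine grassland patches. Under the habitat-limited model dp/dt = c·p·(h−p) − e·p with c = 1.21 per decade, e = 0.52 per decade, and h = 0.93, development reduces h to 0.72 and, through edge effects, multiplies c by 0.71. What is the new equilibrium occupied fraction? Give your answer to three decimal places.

Before: p* = h − e/c = 0.93 − 0.52/1.21 = 0.93 − 0.4298 = 0.5002.
After: c = 0.8591, e = 0.52, h = 0.72; p* = 0.72 − 0.52/0.8591 = 0.1147.

0.115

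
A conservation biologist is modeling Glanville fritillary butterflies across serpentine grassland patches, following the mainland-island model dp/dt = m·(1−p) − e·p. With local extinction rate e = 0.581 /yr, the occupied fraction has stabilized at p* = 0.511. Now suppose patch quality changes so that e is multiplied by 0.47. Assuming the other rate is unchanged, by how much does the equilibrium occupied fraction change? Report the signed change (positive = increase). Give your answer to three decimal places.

Balance m(1−p*) = e·p* gives m = e·p*/(1−p*) = 0.581×0.51100/0.48900 = 0.60714.
New p* = m/(m+e) = 0.60714/(0.60714+0.27307) = 0.68977.
Δp* = 0.68977 − 0.51100 = +0.17877.

0.179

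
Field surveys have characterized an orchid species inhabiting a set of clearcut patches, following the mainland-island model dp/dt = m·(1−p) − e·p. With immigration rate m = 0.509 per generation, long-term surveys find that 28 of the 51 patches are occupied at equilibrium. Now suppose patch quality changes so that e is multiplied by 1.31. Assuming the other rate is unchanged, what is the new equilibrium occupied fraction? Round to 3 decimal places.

Observed p* = 28/51 = 0.54902.
Balance m(1−p*) = e·p* gives e = m(1−p*)/p* = 0.509×0.45098/0.54902 = 0.41811.
New p* = m/(m+e) = 0.50900/(0.50900+0.54772) = 0.48168.

0.482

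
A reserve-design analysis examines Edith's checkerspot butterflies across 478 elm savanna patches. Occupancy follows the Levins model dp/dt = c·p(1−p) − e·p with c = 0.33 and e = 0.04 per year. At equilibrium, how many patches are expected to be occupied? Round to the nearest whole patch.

420

p* = 1 − e/c = 1 − 0.04/0.33 = 0.8788.
Expected occupied patches = N × p* = 478 × 0.8788 = 420.06 ≈ 420.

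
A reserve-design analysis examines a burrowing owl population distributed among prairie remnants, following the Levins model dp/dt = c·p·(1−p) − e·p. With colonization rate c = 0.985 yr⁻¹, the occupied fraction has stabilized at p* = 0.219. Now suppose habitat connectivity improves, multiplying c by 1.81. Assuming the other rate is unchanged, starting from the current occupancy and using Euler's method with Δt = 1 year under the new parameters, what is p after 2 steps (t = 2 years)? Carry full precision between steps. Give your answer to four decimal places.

0.4905

Balance c(1−p*) = e gives e = 0.985×(1 − 0.21900) = 0.76928.
Starting from p₀ = 0.21900; update p ← p + (dp/dt)·Δt with the new parameters.
p: 0.21900 → 0.35546  (Δp = +0.13646)
p: 0.35546 → 0.49048  (Δp = +0.13501)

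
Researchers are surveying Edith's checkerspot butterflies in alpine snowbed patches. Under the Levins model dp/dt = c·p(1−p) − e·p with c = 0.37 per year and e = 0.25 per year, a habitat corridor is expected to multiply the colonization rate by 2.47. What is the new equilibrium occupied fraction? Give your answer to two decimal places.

0.73

Before: p* = 1 − 0.25/0.37 = 0.3243.
After the change, c = 0.9139, e = 0.25, so p* = 1 − 0.25/0.9139 = 0.7264.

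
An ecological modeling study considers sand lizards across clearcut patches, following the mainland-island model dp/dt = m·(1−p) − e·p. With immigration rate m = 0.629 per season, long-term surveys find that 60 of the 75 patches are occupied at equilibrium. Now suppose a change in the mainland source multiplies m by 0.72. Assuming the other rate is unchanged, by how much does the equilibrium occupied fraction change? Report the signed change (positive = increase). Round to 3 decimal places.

-0.058

Observed p* = 60/75 = 0.80000.
Balance m(1−p*) = e·p* gives e = m(1−p*)/p* = 0.629×0.20000/0.80000 = 0.15725.
New p* = m/(m+e) = 0.45288/(0.45288+0.15725) = 0.74227.
Δp* = 0.74227 − 0.80000 = -0.05773.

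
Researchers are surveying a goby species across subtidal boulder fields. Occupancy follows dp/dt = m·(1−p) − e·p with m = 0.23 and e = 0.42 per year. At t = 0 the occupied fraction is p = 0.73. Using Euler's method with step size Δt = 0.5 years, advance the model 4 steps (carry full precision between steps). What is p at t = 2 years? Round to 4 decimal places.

Update rule: p ← p + [m·(1−p) − e·p]·Δt with Δt = 0.5.
step 1: Δp = -0.12225, p = 0.60775
step 2: Δp = -0.08252, p = 0.52523
step 3: Δp = -0.05570, p = 0.46953
step 4: Δp = -0.03760, p = 0.43193

0.4319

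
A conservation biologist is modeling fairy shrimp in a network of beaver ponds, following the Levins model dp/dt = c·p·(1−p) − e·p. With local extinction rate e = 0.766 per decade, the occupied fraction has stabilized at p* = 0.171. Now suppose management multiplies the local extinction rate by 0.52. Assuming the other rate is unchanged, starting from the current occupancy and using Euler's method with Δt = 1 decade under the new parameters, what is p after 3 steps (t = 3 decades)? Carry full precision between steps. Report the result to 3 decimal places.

0.381

Balance c(1−p*) = e gives c = e/(1 − 0.17100) = 0.766/0.82900 = 0.92400.
Starting from p₀ = 0.17100; update p ← p + (dp/dt)·Δt with the new parameters.
p: 0.17100 → 0.23387  (Δp = +0.06287)
p: 0.23387 → 0.30628  (Δp = +0.07240)
p: 0.30628 → 0.38061  (Δp = +0.07433)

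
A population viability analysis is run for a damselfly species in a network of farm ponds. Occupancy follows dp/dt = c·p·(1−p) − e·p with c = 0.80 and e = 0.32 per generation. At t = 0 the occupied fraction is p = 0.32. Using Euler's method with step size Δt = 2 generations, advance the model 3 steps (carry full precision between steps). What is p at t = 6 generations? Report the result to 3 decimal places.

0.597

Update rule: p ← p + [c·p·(1−p) − e·p]·Δt with Δt = 2.
p: 0.32000 → 0.46336  (Δp = +0.14336)
p: 0.46336 → 0.56466  (Δp = +0.10130)
p: 0.56466 → 0.59659  (Δp = +0.03193)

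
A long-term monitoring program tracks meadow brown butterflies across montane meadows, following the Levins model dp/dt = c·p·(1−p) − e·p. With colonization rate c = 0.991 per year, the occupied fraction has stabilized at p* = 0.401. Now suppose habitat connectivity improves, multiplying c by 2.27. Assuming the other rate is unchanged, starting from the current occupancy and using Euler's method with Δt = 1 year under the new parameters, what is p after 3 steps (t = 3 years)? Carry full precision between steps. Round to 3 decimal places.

Balance c(1−p*) = e gives e = 0.991×(1 − 0.40100) = 0.59361.
Starting from p₀ = 0.40100; update p ← p + (dp/dt)·Δt with the new parameters.
step 1: Δp = +0.30231, p = 0.70331
step 2: Δp = +0.05192, p = 0.75523
step 3: Δp = -0.03246, p = 0.72277

0.723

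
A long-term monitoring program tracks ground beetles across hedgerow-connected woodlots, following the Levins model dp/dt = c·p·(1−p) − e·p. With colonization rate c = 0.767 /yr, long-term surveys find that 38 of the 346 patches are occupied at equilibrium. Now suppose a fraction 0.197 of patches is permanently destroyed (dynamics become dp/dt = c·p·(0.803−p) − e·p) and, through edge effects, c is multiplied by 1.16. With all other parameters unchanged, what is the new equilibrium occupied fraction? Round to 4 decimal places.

Observed p* = 38/346 = 0.10983.
Balance c(1−p*) = e gives e = 0.767×(1 − 0.10983) = 0.68276.
New p* = 0.803 − e/c = 0.803 − 0.68276/0.88972 = 0.03561.

0.0356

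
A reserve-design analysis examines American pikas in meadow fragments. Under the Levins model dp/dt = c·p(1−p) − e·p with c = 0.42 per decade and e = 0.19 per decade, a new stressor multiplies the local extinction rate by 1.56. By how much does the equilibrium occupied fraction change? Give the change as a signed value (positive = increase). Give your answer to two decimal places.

-0.25

Before: p* = 1 − 0.19/0.42 = 0.5476.
After the change, c = 0.42, e = 0.2964, so p* = 1 − 0.2964/0.42 = 0.2943.
Δp* = 0.2943 − 0.5476 = -0.2533.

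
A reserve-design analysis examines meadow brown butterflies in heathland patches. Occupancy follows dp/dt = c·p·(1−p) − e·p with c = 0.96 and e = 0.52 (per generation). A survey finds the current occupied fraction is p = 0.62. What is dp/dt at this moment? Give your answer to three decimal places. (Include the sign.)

-0.096

Colonization term: c·p·(1−p) = 0.96×0.62×0.3800 = 0.22618.
Extinction term: e·p = 0.32240.
dp/dt = 0.22618 − 0.32240 = -0.09622.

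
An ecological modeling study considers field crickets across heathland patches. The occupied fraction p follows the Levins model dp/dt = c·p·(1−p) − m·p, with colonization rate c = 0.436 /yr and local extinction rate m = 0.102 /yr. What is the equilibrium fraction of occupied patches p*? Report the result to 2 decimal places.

Setting dp/dt = 0 and dividing through by p* gives c·(1−p*) = m.
So p* = 1 − m/c = 1 − 0.102/0.436 = 1 − 0.2339 = 0.7661.

0.77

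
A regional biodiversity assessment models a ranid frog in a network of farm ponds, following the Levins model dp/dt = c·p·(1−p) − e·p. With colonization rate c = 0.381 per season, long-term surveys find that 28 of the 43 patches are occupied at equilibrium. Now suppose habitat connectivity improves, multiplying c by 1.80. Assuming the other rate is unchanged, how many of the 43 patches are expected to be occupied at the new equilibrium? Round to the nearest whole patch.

Observed p* = 28/43 = 0.65116.
Balance c(1−p*) = e gives e = 0.381×(1 − 0.65116) = 0.13291.
New p* = 1 − e/c = 1 − 0.13291/0.68580 = 0.80620.
Expected occupied = 43 × 0.80620 = 34.67 ≈ 35.

35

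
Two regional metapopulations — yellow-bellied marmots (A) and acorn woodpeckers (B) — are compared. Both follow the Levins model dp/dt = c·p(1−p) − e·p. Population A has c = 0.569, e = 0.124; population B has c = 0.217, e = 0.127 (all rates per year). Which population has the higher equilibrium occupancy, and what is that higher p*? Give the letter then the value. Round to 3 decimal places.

A: p*_A = 1 − 0.124/0.569 = 0.7821.
B: p*_B = 1 − 0.127/0.217 = 0.4147.
A is higher at 0.7821.

A, 0.782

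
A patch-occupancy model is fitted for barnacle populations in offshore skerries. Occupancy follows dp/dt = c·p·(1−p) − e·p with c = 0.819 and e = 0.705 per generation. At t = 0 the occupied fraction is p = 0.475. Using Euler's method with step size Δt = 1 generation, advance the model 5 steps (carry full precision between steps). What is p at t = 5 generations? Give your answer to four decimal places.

Update rule: p ← p + [c·p·(1−p) − e·p]·Δt with Δt = 1.
  1  |  dp/dt·Δt = -0.130637  |  p_1 = 0.344363
  2  |  dp/dt·Δt = -0.057865  |  p_2 = 0.286499
  3  |  dp/dt·Δt = -0.034564  |  p_3 = 0.251935
  4  |  dp/dt·Δt = -0.023262  |  p_4 = 0.228672
  5  |  dp/dt·Δt = -0.016758  |  p_5 = 0.211915

0.2119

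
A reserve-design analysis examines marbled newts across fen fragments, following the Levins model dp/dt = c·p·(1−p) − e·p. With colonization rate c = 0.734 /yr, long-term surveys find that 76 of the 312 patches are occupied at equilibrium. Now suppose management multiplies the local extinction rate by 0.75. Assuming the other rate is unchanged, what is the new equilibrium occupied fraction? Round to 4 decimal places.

0.4327

Observed p* = 76/312 = 0.24359.
Balance c(1−p*) = e gives e = 0.734×(1 − 0.24359) = 0.55520.
New p* = 1 − e/c = 1 − 0.41640/0.73400 = 0.43270.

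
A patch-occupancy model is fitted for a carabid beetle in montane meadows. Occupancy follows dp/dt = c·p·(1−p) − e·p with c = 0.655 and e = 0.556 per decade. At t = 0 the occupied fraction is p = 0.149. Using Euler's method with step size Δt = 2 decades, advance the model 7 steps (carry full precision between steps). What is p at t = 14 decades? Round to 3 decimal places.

0.151

Update rule: p ← p + [c·p·(1−p) − e·p]·Δt with Δt = 2.
p: 0.14900 → 0.14942  (Δp = +0.00042)
p: 0.14942 → 0.14976  (Δp = +0.00034)
p: 0.14976 → 0.15003  (Δp = +0.00027)
p: 0.15003 → 0.15025  (Δp = +0.00022)
p: 0.15025 → 0.15042  (Δp = +0.00018)
p: 0.15042 → 0.15057  (Δp = +0.00014)
p: 0.15057 → 0.15068  (Δp = +0.00011)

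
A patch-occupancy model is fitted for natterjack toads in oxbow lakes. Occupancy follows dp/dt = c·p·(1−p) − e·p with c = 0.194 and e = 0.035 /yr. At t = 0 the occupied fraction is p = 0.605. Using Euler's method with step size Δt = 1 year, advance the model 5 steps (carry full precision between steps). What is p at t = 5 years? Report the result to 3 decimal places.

0.710

Update rule: p ← p + [c·p·(1−p) − e·p]·Δt with Δt = 1.
t = 1: p = 0.60500 + (+0.02519) = 0.63019
t = 2: p = 0.63019 + (+0.02316) = 0.65334
t = 3: p = 0.65334 + (+0.02107) = 0.67441
t = 4: p = 0.67441 + (+0.01899) = 0.69341
t = 5: p = 0.69341 + (+0.01697) = 0.71038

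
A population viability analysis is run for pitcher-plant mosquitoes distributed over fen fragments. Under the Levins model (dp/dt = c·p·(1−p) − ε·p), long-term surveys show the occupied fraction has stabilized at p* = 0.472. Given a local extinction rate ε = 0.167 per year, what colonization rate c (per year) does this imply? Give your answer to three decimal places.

0.316

At equilibrium c(1−p*) = ε, so c = ε/(1−p*).
c = 0.167/(1 − 0.472) = 0.167/0.5280 = 0.3163.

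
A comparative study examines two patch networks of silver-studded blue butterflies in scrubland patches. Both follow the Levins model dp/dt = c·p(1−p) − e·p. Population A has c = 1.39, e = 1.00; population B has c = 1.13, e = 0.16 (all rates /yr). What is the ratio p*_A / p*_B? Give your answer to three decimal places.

A: p*_A = 1 − 1.00/1.39 = 0.2806.
B: p*_B = 1 − 0.16/1.13 = 0.8584.
p*_A / p*_B = 0.2806/0.8584 = 0.3269.

0.327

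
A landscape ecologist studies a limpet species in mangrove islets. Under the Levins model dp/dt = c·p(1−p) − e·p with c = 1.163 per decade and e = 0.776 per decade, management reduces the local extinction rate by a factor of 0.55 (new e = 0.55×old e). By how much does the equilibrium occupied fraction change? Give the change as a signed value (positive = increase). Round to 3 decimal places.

0.300

Before: p* = 1 − 0.776/1.163 = 0.3328.
After the change, c = 1.163, e = 0.4268, so p* = 1 − 0.4268/1.163 = 0.6330.
Δp* = 0.6330 − 0.3328 = +0.3003.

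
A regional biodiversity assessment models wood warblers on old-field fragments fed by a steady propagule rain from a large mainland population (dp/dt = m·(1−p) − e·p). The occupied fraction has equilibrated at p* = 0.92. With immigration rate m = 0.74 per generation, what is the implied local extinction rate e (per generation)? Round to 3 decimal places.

At equilibrium m(1−p*) = e·p*, so e = m(1−p*)/p*.
e = 0.74 × 0.0800 / 0.92 = 0.0643.

0.064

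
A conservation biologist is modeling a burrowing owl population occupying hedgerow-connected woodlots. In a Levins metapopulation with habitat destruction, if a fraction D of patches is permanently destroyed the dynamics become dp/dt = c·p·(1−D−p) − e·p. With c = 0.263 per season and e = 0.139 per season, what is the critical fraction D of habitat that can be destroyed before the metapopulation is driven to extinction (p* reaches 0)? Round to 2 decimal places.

0.47

The nontrivial equilibrium is p* = (1−D) − e/c; extinction occurs when this hits zero.
So D_crit = 1 − e/c = 1 − 0.139/0.263 = 1 − 0.5285 = 0.4715.
Note this equals the original equilibrium occupancy — the Levins extinction-debt result.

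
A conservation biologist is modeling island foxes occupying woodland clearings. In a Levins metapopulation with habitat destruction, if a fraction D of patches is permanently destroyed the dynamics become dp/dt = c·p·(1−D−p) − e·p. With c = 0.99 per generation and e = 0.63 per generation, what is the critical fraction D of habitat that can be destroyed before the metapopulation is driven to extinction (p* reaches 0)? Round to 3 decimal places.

The nontrivial equilibrium is p* = (1−D) − e/c; extinction occurs when this hits zero.
So D_crit = 1 − e/c = 1 − 0.63/0.99 = 1 − 0.6364 = 0.3636.
Note this equals the original equilibrium occupancy — the Levins extinction-debt result.

0.364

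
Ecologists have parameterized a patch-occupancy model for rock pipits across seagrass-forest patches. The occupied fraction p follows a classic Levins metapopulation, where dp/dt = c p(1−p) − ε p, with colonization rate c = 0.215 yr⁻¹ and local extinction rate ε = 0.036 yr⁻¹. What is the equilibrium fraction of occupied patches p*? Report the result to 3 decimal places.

0.833

At equilibrium, colonization balances extinction: c·p*·(1−p*) = ε·p*.
So p* = 1 − ε/c = 1 − 0.036/0.215 = 1 − 0.1674 = 0.8326.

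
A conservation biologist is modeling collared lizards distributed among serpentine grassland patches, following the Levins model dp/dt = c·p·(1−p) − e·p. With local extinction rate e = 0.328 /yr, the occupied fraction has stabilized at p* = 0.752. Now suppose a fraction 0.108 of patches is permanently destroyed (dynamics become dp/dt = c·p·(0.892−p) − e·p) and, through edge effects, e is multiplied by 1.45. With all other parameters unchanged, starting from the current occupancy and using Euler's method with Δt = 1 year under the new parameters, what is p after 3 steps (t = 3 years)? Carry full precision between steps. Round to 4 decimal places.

0.5325

Balance c(1−p*) = e gives c = e/(1 − 0.75200) = 0.328/0.24800 = 1.32258.
Starting from p₀ = 0.75200; update p ← p + (dp/dt)·Δt with the new parameters.
t = 1: p = 0.75200 + (-0.21841) = 0.53359
t = 2: p = 0.53359 + (-0.00084) = 0.53275
t = 3: p = 0.53275 + (-0.00025) = 0.53250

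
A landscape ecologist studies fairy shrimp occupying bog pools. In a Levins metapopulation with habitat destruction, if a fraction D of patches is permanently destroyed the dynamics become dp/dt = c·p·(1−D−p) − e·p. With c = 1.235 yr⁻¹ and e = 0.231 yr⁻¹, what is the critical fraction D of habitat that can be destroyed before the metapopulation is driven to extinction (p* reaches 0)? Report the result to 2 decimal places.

0.81

The nontrivial equilibrium is p* = (1−D) − e/c; extinction occurs when this hits zero.
So D_crit = 1 − e/c = 1 − 0.231/1.235 = 1 − 0.1870 = 0.8130.
This equals the undisturbed p*, a classic result of Lande's extension.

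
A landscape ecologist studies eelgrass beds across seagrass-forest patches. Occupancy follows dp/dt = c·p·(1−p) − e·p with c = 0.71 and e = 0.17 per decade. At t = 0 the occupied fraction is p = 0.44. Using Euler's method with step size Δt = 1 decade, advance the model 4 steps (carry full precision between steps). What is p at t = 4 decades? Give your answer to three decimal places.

0.722

Update rule: p ← p + [c·p·(1−p) − e·p]·Δt with Δt = 1.
t = 1: p = 0.44000 + (+0.10014) = 0.54014
t = 2: p = 0.54014 + (+0.08453) = 0.62468
t = 3: p = 0.62468 + (+0.06027) = 0.68494
t = 4: p = 0.68494 + (+0.03677) = 0.72172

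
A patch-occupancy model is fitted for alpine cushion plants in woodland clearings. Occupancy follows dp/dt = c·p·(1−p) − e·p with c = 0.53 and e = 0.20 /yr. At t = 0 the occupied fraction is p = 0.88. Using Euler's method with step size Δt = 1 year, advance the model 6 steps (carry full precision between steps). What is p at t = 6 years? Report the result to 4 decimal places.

Update rule: p ← p + [c·p·(1−p) − e·p]·Δt with Δt = 1.
t = 1: p = 0.88000 + (-0.12003) = 0.75997
t = 2: p = 0.75997 + (-0.05531) = 0.70466
t = 3: p = 0.70466 + (-0.03063) = 0.67403
t = 4: p = 0.67403 + (-0.01836) = 0.65567
t = 5: p = 0.65567 + (-0.01148) = 0.64419
t = 6: p = 0.64419 + (-0.00736) = 0.63683

0.6368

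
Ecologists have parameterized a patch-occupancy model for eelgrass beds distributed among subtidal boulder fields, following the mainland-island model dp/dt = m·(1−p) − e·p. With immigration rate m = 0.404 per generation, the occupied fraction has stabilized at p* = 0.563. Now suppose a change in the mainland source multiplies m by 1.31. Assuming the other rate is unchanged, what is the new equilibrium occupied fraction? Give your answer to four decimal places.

0.6279

Balance m(1−p*) = e·p* gives e = m(1−p*)/p* = 0.404×0.43700/0.56300 = 0.31358.
New p* = m/(m+e) = 0.52924/(0.52924+0.31358) = 0.62794.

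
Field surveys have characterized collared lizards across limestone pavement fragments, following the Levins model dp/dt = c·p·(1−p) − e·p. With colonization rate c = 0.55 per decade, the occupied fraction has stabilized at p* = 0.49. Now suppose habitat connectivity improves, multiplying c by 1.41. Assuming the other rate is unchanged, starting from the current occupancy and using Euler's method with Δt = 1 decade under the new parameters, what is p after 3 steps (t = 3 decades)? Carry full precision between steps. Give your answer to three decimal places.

Balance c(1−p*) = e gives e = 0.55×(1 − 0.49000) = 0.28050.
Starting from p₀ = 0.49000; update p ← p + (dp/dt)·Δt with the new parameters.
step 1: Δp = +0.05635, p = 0.54635
step 2: Δp = +0.03896, p = 0.58531
step 3: Δp = +0.02405, p = 0.60936

0.609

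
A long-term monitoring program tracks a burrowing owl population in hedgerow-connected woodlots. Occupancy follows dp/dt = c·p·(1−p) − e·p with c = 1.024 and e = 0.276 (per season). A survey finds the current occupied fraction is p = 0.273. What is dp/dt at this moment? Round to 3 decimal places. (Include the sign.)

Colonization term: c·p·(1−p) = 1.024×0.273×0.7270 = 0.20323.
Extinction term: e·p = 0.07535.
dp/dt = 0.20323 − 0.07535 = 0.12789.

0.128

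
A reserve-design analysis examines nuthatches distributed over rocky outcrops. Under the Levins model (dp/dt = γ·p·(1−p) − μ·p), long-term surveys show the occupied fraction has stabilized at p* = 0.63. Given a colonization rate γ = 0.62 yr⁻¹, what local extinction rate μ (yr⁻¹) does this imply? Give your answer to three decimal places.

0.229

At equilibrium γ(1−p*) = μ.
μ = 0.62 × (1 − 0.63) = 0.62 × 0.3700 = 0.2294.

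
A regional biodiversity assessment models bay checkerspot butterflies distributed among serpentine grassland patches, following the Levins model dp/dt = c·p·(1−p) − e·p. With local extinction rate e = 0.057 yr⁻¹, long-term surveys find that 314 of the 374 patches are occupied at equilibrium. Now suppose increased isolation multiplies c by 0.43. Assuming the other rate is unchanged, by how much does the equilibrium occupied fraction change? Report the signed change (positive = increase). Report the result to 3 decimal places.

Observed p* = 314/374 = 0.83957.
Balance c(1−p*) = e gives c = e/(1 − 0.83957) = 0.057/0.16043 = 0.35530.
New p* = 1 − e/c = 1 − 0.05700/0.15278 = 0.62691.
Δp* = 0.62691 − 0.83957 = -0.21266.

-0.213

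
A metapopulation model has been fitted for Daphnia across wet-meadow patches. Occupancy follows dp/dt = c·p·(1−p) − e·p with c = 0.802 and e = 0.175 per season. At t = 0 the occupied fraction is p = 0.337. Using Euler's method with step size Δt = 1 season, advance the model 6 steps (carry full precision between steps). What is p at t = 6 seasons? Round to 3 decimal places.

Update rule: p ← p + [c·p·(1−p) − e·p]·Δt with Δt = 1.
t = 1: p = 0.33700 + (+0.12022) = 0.45722
t = 2: p = 0.45722 + (+0.11902) = 0.57624
t = 3: p = 0.57624 + (+0.09500) = 0.67123
t = 4: p = 0.67123 + (+0.05952) = 0.73075
t = 5: p = 0.73075 + (+0.02991) = 0.76067
t = 6: p = 0.76067 + (+0.01289) = 0.77356

0.774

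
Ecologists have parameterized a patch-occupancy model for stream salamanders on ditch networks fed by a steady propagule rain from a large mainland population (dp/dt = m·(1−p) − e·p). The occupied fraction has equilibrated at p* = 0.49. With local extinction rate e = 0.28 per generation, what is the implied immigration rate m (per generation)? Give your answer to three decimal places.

At equilibrium m(1−p*) = e·p*, so m = e·p*/(1−p*).
m = 0.28 × 0.49 / 0.5100 = 0.1372/0.5100 = 0.2690.

0.269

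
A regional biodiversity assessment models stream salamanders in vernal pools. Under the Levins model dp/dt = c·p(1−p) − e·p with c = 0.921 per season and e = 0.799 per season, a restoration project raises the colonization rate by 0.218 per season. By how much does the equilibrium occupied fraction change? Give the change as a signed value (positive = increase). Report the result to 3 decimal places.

Before: p* = 1 − 0.799/0.921 = 0.1325.
After the change, c = 1.139, e = 0.799, so p* = 1 − 0.799/1.139 = 0.2985.
Δp* = 0.2985 − 0.1325 = +0.1660.

0.166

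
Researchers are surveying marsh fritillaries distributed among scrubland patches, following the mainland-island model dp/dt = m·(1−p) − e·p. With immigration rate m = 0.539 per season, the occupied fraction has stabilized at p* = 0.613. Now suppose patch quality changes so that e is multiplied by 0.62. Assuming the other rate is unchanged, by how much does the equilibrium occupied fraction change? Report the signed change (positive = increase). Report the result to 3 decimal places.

Balance m(1−p*) = e·p* gives e = m(1−p*)/p* = 0.539×0.38700/0.61300 = 0.34028.
New p* = m/(m+e) = 0.53900/(0.53900+0.21097) = 0.71870.
Δp* = 0.71870 − 0.61300 = +0.10570.

0.106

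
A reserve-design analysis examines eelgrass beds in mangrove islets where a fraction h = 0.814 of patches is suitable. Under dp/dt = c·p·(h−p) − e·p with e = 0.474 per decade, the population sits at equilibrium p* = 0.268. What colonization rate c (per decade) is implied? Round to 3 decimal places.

0.868

At equilibrium c(h−p*) = e, so c = e/(h−p*).
c = 0.474/(0.814 − 0.268) = 0.474/0.5460 = 0.8681.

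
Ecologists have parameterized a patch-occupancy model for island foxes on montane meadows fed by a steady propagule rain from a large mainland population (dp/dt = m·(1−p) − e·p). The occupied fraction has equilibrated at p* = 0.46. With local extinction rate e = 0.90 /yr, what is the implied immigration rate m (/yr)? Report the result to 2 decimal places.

0.77

At equilibrium m(1−p*) = e·p*, so m = e·p*/(1−p*).
m = 0.90 × 0.46 / 0.5400 = 0.4140/0.5400 = 0.7667.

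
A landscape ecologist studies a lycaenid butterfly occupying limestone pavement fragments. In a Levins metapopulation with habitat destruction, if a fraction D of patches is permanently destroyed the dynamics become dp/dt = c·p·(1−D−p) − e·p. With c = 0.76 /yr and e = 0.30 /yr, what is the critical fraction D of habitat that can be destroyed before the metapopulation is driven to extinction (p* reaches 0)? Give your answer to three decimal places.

The nontrivial equilibrium is p* = (1−D) − e/c; extinction occurs when this hits zero.
So D_crit = 1 − e/c = 1 − 0.30/0.76 = 1 − 0.3947 = 0.6053.
Note this equals the original equilibrium occupancy — the Levins extinction-debt result.

0.605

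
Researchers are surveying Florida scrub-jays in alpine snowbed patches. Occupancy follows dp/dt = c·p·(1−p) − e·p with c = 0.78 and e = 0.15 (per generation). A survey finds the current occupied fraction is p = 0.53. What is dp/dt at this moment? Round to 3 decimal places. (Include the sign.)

Colonization term: c·p·(1−p) = 0.78×0.53×0.4700 = 0.19430.
Extinction term: e·p = 0.07950.
dp/dt = 0.19430 − 0.07950 = 0.11480.

0.115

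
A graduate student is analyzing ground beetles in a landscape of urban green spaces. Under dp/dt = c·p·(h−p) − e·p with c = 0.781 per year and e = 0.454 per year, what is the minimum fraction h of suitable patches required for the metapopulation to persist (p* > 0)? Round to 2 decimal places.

0.58

p* = h − e/c is positive only when h > e/c.
h_min = e/c = 0.454/0.781 = 0.5813.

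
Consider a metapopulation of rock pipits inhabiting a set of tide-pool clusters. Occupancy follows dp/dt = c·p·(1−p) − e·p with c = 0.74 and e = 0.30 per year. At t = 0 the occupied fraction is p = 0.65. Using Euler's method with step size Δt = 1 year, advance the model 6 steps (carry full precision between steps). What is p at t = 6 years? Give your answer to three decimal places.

Update rule: p ← p + [c·p·(1−p) − e·p]·Δt with Δt = 1.
t = 1: p = 0.65000 + (-0.02665) = 0.62335
t = 2: p = 0.62335 + (-0.01326) = 0.61009
t = 3: p = 0.61009 + (-0.00699) = 0.60309
t = 4: p = 0.60309 + (-0.00379) = 0.59930
t = 5: p = 0.59930 + (-0.00209) = 0.59721
t = 6: p = 0.59721 + (-0.00116) = 0.59606

0.596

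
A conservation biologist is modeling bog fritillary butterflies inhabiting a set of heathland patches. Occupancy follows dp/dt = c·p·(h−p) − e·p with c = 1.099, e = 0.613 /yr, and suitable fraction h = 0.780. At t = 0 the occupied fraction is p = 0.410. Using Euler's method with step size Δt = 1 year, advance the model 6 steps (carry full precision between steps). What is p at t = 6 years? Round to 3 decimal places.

Update rule: p ← p + [c·p·(h−p) − e·p]·Δt with Δt = 1.
step 1: Δp = -0.08461, p = 0.32539
step 2: Δp = -0.03689, p = 0.28850
step 3: Δp = -0.02101, p = 0.26748
step 4: Δp = -0.01331, p = 0.25418
step 5: Δp = -0.00893, p = 0.24525
step 6: Δp = -0.00621, p = 0.23904

0.239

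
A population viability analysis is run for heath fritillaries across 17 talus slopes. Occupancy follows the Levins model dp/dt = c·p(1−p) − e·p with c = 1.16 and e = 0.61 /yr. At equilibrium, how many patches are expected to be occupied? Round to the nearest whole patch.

8

p* = 1 − e/c = 1 − 0.61/1.16 = 0.4741.
Expected occupied patches = N × p* = 17 × 0.4741 = 8.06 ≈ 8.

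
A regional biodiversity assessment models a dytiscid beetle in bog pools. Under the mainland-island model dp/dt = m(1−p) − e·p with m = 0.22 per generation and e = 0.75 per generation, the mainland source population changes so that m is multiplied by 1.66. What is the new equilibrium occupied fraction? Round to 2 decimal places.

0.33

Before: p* = 0.22/(0.22+0.75) = 0.2268.
After: m = 0.3652, e = 0.75; p* = 0.3652/1.1152 = 0.3275.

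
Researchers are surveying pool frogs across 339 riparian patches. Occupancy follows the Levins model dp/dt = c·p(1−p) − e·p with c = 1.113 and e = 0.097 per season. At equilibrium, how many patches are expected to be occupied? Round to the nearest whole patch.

309

p* = 1 − e/c = 1 − 0.097/1.113 = 0.9128.
Expected occupied patches = N × p* = 339 × 0.9128 = 309.46 ≈ 309.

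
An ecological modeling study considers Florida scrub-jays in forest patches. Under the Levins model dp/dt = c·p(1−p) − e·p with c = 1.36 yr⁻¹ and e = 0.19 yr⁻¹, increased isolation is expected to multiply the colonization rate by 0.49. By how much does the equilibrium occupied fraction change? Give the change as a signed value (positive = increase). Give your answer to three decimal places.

Before: p* = 1 − 0.19/1.36 = 0.8603.
After the change, c = 0.6664, e = 0.19, so p* = 1 − 0.19/0.6664 = 0.7149.
Δp* = 0.7149 − 0.8603 = -0.1454.

-0.145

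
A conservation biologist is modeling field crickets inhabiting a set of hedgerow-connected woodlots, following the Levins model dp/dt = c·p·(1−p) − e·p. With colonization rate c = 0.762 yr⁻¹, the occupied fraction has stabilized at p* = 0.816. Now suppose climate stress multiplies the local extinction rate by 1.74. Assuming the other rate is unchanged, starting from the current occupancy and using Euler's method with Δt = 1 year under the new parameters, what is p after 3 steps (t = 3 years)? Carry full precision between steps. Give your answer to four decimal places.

Balance c(1−p*) = e gives e = 0.762×(1 − 0.81600) = 0.14021.
Starting from p₀ = 0.81600; update p ← p + (dp/dt)·Δt with the new parameters.
p: 0.81600 → 0.73134  (Δp = -0.08466)
p: 0.73134 → 0.70264  (Δp = -0.02870)
p: 0.70264 → 0.69043  (Δp = -0.01221)

0.6904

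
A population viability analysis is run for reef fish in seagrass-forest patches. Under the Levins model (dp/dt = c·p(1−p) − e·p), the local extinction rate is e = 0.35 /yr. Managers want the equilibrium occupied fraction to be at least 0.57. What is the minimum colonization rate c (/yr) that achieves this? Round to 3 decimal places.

p* = 1 − e/c ≥ 0.57 requires e/c ≤ 0.4300, i.e. c ≥ e/0.4300.
c_min = 0.35/0.4300 = 0.8140.

0.814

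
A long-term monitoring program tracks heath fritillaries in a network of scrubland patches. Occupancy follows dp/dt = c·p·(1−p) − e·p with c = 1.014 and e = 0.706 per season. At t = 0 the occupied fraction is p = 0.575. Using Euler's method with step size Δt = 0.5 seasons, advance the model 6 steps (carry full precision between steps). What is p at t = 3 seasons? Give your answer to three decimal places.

0.361

Update rule: p ← p + [c·p·(1−p) − e·p]·Δt with Δt = 0.5.
p: 0.57500 → 0.49592  (Δp = -0.07908)
p: 0.49592 → 0.44760  (Δp = -0.04832)
p: 0.44760 → 0.41496  (Δp = -0.03265)
p: 0.41496 → 0.39156  (Δp = -0.02340)
p: 0.39156 → 0.37413  (Δp = -0.01743)
p: 0.37413 → 0.36078  (Δp = -0.01335)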